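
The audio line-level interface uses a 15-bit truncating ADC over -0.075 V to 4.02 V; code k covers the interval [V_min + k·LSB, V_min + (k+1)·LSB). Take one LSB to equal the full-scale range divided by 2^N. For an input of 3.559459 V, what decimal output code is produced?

29082

Span: 4.02 V − (-0.075 V) = 4.095 V. LSB = 4.095 V / 2^15 ≈ 125.0 µV.
V_in − V_min = 3.559459 − (-0.075) = 3.634459 V.
Divide by LSB: 3.634459 × 32768/4.095 = 29082.7723.
Truncating gives code 29082.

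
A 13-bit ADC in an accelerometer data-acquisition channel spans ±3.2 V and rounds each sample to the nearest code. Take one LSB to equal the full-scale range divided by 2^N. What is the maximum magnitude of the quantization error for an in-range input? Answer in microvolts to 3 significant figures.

Full-scale range = 3.2 V − (-3.2 V) = 6.4 V.
Step size = 6.4/8192 V = 0.78125 mV.
Worst-case error for round-to-nearest is half an LSB: 391 µV.

391 µV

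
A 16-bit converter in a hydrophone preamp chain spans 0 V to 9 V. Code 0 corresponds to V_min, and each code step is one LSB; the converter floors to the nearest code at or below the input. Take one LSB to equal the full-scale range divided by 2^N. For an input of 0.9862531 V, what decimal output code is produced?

V_FS = 9 V. LSB = 9 V / 2^16 ≈ 137.3 µV.
V_in − V_min = 0.9862531 − (0) = 0.9862531 V.
Divide by LSB: 0.9862531 × 65536/9 = 7181.6759.
Truncating gives code 7181.

7181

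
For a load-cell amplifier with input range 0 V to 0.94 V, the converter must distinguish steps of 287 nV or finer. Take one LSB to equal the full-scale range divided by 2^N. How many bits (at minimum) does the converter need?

V_FS = 0.94 V.
Need 2^N ≥ 0.94 V / 287 nV = 3.275e6 → N_min = 22.

22 bits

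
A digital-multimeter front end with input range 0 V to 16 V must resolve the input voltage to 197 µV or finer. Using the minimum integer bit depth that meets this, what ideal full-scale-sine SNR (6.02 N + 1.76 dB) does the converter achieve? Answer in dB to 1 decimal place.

V_FS = 16 V.
Required number of levels: 16/197 µV = 81218; smallest N with 2^N ≥ that is 17.
Ideal SNR at N = 17: 6.02·17 + 1.76 = 104.1 dB.

104.1 dB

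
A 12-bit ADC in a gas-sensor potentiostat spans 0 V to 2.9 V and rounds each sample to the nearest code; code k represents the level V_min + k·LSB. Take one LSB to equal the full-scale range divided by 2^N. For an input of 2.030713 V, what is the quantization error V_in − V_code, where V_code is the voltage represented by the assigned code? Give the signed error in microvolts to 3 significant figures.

Full-scale range = 2.9 V. LSB = 2.9 V / 2^12 ≈ 0.7080 mV.
Position in LSBs: (2.030713 − (0)) × 4096/2.9 = 2868.2071; rounding gives k = 2868.
V_code = V_min + k × range/2^12 = 0 + 2868 × 2.9/4096 = 2.030566406 V.
V_in − V_code = 2.030713 − (2.030566406) = +147 µV.

+147 µV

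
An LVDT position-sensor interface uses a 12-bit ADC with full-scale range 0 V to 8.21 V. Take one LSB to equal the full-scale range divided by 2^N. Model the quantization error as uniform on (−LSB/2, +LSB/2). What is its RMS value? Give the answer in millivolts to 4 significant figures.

Span = 8.21 V.
One LSB is 8.21 V / 4096 = 2.00439 mV.
RMS of a uniform error over width LSB is LSB/√12 = 0.5786 mV.

0.5786 mV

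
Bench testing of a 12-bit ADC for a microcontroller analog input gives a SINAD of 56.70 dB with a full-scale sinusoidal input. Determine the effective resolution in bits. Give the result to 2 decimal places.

9.13 bits

ENOB = (56.70 − 1.76)/6.02 = 9.1262 bits.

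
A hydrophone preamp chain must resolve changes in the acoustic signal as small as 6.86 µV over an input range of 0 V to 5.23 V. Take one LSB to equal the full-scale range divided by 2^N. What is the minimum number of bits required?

Range is 5.23 V.
5.23 V / 6.86 µV = 762400. Since 2^19 = 524288 and 2^20 = 1048576, N = 20.

20 bits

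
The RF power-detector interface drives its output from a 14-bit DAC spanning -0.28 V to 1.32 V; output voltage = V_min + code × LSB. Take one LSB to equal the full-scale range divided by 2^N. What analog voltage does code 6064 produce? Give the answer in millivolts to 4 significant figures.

Full-scale range = 1.32 V − (-0.28 V) = 1.6 V. LSB = 1.6 V / 2^14.
Output = V_min + (6064/16384) × range = -0.28 + 0.370117 × 1.6 V
      = -0.28 V + 0.592188 V = 0.312188 V.

312.2 mV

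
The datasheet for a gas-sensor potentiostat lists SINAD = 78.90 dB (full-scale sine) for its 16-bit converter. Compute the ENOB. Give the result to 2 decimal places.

(78.90 − 1.76) / 6.02 = 77.14/6.02 = 12.8140 effective bits.

12.81 bits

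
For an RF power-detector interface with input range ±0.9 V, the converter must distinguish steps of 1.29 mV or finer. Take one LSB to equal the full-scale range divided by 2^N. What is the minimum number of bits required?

11 bits

The full-scale span is 0.9 − (-0.9) = 1.8 V.
Levels needed ≥ 1.8/1.29 mV = 1395. 2^11 = 2048 suffices, so N_min = 11.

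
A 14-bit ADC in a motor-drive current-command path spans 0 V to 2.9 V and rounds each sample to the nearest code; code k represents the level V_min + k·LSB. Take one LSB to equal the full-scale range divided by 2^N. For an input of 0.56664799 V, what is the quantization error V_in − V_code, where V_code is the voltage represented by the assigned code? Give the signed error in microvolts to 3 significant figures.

Range is 2.9 V. LSB = 2.9 V / 2^14 ≈ 177.0 µV.
(0.56664799 − (0)) / LSB = 0.56664799 × 16384/2.9 = 3201.3657. Nearest integer: k = 3201.
Reconstructed level: 0 + 3201 × 2.9/16384 V = 0.56658325195 V.
V_in − V_code = 0.56664799 − (0.56658325195) = +64.7 µV.

+64.7 µV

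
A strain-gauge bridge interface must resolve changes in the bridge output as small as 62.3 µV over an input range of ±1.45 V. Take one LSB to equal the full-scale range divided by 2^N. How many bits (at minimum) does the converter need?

Span: 1.45 V − (-1.45 V) = 2.9 V.
Required number of levels: 2.9/62.3 µV = 46549; smallest N with 2^N ≥ that is 16.

16 bits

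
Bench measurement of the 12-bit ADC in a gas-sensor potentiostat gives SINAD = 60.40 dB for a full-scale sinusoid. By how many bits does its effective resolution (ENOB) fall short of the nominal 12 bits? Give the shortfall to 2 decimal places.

Effective bits = (60.40 − 1.76)/6.02 = 9.7409.
Lost resolution: 12 − 9.7409 = 2.2591 bits.

2.26 bits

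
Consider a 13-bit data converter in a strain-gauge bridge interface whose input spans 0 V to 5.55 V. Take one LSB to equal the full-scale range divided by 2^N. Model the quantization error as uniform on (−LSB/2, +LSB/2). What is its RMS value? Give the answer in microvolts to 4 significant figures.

Full-scale range = 5.55 V.
One LSB is 5.55 V / 8192 = 0.677490 mV.
RMS of a uniform error over width LSB is LSB/√12 = 195.6 µV.

195.6 µV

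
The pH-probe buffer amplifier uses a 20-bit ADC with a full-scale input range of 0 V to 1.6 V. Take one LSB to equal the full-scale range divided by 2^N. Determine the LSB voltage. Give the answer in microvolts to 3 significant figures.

V_FS = 1.6 V.
2^20 = 1048576 levels.
Step size = 1.6/1048576 V = 1.53 µV.

1.53 µV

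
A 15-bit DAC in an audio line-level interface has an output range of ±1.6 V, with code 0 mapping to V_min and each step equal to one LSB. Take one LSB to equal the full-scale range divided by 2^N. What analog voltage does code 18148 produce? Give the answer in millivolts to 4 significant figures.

172.3 mV

Span: 1.6 V − (-1.6 V) = 3.2 V. LSB = 3.2 V / 2^15.
V_out = -1.6 + 18148 × (3.2/32768) V
      = -1.6 V + 1.77227 V = 0.172266 V.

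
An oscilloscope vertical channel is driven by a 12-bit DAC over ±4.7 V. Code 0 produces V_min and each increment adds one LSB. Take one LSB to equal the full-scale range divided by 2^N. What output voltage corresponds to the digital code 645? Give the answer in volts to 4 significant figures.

-3.220 V

Full-scale range = 4.7 V − (-4.7 V) = 9.4 V. LSB = 9.4 V / 2^12.
V_out = V_min + code × LSB = -4.7 V + 645 × 9.4 V / 4096
      = -4.7 + 1.48022 = -3.21978 V.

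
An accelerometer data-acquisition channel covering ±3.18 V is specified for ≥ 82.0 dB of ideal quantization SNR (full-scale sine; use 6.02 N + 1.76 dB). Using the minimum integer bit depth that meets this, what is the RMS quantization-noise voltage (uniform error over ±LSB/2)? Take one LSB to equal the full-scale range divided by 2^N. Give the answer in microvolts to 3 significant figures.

112 µV

The full-scale span is 3.18 − (-3.18) = 6.36 V.
N ≥ (82.0 − 1.76)/6.02 = 13.329 → N_min = 14.
Step size = 6.36/16384 V = 388.18 µV.
σ_q = LSB/√12 = 388.18 µV/3.4641 = 112 µV.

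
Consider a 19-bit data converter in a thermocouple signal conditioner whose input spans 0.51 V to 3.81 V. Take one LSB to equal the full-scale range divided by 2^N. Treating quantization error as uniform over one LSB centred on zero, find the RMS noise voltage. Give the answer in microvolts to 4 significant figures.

1.817 µV

Range = 3.81 − (0.51) = 3.3 V.
LSB = 3.3 V / 2^19 = 6.29425 µV.
For a uniform distribution on [−LSB/2, +LSB/2], V_rms = LSB/√12 = 6.29425 µV/3.4641 = 1.817 µV.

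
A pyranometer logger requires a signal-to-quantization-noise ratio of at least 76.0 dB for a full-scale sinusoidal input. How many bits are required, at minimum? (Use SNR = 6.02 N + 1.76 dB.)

13 bits

6.02 N + 1.76 ≥ 76.0 gives N ≥ 12.332, so the minimum integer is 13.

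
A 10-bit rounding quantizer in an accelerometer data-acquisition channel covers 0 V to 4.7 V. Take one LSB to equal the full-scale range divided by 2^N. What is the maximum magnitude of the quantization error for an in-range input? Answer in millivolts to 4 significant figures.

Full-scale range = 4.7 V.
LSB = 4.7 V / 2^10 = 4.58984 mV.
|e|_max = LSB/2 = 2.295 mV.

2.295 mV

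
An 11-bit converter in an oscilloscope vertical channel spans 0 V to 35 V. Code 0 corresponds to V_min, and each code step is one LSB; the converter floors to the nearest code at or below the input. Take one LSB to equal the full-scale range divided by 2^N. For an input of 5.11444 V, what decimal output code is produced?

299

Span = 35 V. LSB = 35 V / 2^11 ≈ 17.09 mV.
code = ⌊(V_in − V_min)/LSB⌋ = ⌊(V_in − V_min) × 2^11 / range⌋
     = ⌊(5.11444 − (0)) × 2048 / 35⌋ = ⌊5.11444 × 2048/35⌋
     = ⌊299.268⌋ = 299.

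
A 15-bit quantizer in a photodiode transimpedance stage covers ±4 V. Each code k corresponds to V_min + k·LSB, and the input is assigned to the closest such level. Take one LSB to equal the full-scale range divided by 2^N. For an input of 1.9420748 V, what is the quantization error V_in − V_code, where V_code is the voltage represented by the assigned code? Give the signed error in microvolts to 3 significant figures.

Span: 4 V − (-4 V) = 8 V. LSB = 8 V / 2^15 ≈ 244.1 µV.
Position in LSBs: (1.9420748 − (-4)) × 32768/8 = 24338.7384; rounding gives k = 24339.
V_code = V_min + k × range/2^15 = -4 + 24339 × 8/32768 = 1.9421386719 V.
V_in − V_code = 1.9420748 − (1.9421386719) = −63.9 µV.

−63.9 µV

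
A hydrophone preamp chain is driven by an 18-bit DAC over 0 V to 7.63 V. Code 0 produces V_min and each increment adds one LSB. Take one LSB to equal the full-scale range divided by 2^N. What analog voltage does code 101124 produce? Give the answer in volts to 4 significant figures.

Range is 7.63 V. LSB = 7.63 V / 2^18.
V_out = V_min + code × LSB = 0 V + 101124 × 7.63 V / 262144
      = 0 V + 2.94333 V = 2.94333 V.

2.943 V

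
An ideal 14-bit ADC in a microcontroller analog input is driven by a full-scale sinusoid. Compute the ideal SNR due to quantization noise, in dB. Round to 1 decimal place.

Ideal quantization SNR: 6.02 × 14 + 1.76 dB = 86.0 dB.

86.0 dB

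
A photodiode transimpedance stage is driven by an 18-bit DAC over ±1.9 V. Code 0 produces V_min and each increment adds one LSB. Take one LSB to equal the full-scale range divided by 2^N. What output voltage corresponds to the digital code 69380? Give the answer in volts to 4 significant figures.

-0.8943 V

Range = 1.9 − (-1.9) = 3.8 V. LSB = 3.8 V / 2^18.
V_out = -1.9 + 69380 × (3.8/262144) V
      = -1.9 V + 1.00572 V = -0.894278 V.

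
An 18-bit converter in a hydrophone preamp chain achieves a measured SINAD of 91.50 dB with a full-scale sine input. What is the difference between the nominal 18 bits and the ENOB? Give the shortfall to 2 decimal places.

Effective bits = (91.50 − 1.76)/6.02 = 14.9070.
18 − 14.9070 = 3.09 bits below nominal.

3.09 bits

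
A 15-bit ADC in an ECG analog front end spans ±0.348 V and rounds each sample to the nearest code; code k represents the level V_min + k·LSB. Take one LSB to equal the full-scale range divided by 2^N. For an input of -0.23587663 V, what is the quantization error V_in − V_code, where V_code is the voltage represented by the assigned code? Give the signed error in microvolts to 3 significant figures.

−3.83 µV

The full-scale span is 0.348 − (-0.348) = 0.696 V. LSB = 0.696 V / 2^15 ≈ 21.24 µV.
(V_in − V_min)/LSB = (-0.23587663 − (-0.348)) × 32768/0.696 = 5278.8198 → nearest code k = 5279.
V_code = V_min + k × range/2^15 = -0.348 + 5279 × 0.696/32768 = -0.23587280273 V.
e = -0.23587663 − (-0.23587280273) = −3.83 µV.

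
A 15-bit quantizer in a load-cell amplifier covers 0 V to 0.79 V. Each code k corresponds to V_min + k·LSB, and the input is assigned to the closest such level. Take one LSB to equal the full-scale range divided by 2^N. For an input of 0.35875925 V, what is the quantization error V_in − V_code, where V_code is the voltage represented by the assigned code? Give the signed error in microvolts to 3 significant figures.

Span = 0.79 V. LSB = 0.79 V / 2^15 ≈ 24.11 µV.
Position in LSBs: (0.35875925 − (0)) × 32768/0.79 = 14880.7887; rounding gives k = 14881.
V_code = 0 + (14881/32768) × 0.79 = 0.35876434326 V.
e = 0.35875925 − (0.35876434326) = −5.09 µV.

−5.09 µV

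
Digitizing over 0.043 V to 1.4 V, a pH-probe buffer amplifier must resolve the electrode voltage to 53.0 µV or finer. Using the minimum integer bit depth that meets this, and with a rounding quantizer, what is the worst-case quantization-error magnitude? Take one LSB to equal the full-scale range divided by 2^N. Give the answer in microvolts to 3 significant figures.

Span: 1.4 V − (0.043 V) = 1.357 V.
1.357 V / 53.0 µV = 25600. Since 2^14 = 16384 and 2^15 = 32768, N = 15.
LSB = 1.357 V / 2^15 = 41.412 µV.
|e|_max = LSB/2 = 20.7 µV.

20.7 µV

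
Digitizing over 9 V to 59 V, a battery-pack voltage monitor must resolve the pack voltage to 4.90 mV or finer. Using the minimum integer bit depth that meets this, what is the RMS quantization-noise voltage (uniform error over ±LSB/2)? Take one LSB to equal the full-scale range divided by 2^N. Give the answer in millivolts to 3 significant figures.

0.881 mV

Span: 59 V − (9 V) = 50 V.
Levels needed ≥ 50/4.90 mV = 10200. 2^14 = 16384 suffices, so N_min = 14.
One LSB is 50 V / 16384 = 3.0518 mV.
RMS noise = LSB/√12 = 0.881 mV.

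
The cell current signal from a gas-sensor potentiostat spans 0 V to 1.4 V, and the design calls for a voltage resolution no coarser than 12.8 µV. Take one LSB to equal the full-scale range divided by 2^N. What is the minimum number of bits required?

17 bits

Range is 1.4 V.
Required number of levels: 1.4/12.8 µV = 109380; smallest N with 2^N ≥ that is 17.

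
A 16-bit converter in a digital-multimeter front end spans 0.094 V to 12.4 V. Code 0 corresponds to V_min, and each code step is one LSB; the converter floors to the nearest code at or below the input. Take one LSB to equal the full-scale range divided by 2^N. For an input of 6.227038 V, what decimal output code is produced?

32661

Full-scale range = 12.4 V − (0.094 V) = 12.306 V. LSB = 12.306 V / 2^16 ≈ 187.8 µV.
(V_in − V_min) × 2^16/range = (6.227038 − (0.094)) × 65536/12.306 = 32661.692.
Floor → code = 32661.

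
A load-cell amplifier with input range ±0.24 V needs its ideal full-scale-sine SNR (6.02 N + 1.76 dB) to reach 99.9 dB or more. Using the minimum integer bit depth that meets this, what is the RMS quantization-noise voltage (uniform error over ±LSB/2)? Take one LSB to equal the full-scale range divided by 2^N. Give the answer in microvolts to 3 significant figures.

Range = 0.24 − (-0.24) = 0.48 V.
Solving 6.02 N ≥ 99.9 − 1.76: N ≥ 16.302. Round up → N = 17.
LSB = 0.48 V ÷ 2^17 = 0.48/131072 V = 3.6621 µV.
RMS noise = LSB/√12 = 1.06 µV.

1.06 µV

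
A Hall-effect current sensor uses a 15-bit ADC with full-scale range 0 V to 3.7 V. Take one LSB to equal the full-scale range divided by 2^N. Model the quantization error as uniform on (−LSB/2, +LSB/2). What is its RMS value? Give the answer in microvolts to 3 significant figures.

Span = 3.7 V.
LSB = 3.7 V / 2^15 = 112.92 µV.
For a uniform distribution on [−LSB/2, +LSB/2], V_rms = LSB/√12 = 112.92 µV/3.4641 = 32.6 µV.

32.6 µV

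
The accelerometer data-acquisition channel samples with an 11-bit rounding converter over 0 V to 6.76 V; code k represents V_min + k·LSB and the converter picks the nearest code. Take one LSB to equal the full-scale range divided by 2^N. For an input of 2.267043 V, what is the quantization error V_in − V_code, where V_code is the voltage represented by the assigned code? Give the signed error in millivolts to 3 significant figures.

−0.594 mV

Span = 6.76 V. LSB = 6.76 V / 2^11 ≈ 3.301 mV.
(V_in − V_min)/LSB = (2.267043 − (0)) × 2048/6.76 = 686.8201 → nearest code k = 687.
Reconstructed level: 0 + 687 × 6.76/2048 V = 2.267636719 V.
e = 2.267043 − (2.267636719) = −0.594 mV.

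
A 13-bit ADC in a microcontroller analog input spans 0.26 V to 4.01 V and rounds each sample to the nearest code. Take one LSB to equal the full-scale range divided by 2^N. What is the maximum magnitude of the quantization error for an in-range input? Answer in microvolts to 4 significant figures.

The full-scale span is 4.01 − (0.26) = 3.75 V.
Step size = 3.75/8192 V = 457.764 µV.
|e|_max = LSB/2 = 228.9 µV.

228.9 µV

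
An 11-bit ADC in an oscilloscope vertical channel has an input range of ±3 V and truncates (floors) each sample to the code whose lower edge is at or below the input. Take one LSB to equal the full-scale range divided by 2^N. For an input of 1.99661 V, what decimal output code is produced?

The full-scale span is 3 − (-3) = 6 V. LSB = 6 V / 2^11 ≈ 2.930 mV.
V_in − V_min = 1.99661 − (-3) = 4.99661 V.
Divide by LSB: 4.99661 × 2048/6 = 1705.5095.
Truncating gives code 1705.

1705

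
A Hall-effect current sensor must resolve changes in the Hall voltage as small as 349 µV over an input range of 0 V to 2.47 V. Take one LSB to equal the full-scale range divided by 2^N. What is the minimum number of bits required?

Span = 2.47 V.
Required number of levels: 2.47/349 µV = 7077.4; smallest N with 2^N ≥ that is 13.

13 bits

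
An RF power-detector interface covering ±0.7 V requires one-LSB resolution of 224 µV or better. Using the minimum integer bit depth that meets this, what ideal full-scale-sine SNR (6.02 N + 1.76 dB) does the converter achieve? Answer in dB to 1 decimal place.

Range = 0.7 − (-0.7) = 1.4 V.
Levels needed ≥ 1.4/224 µV = 6250. 2^13 = 8192 suffices, so N_min = 13.
SNR = 6.02 × 13 + 1.76 = 80.02 dB.

80.0 dB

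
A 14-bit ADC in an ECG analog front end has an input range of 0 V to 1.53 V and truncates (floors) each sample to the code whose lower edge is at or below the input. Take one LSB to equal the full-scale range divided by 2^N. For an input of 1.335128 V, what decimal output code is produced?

V_FS = 1.53 V. LSB = 1.53 V / 2^14 ≈ 93.38 µV.
V_in − V_min = 1.335128 − (0) = 1.335128 V.
Divide by LSB: 1.335128 × 16384/1.53 = 14297.2138.
Truncating gives code 14297.

14297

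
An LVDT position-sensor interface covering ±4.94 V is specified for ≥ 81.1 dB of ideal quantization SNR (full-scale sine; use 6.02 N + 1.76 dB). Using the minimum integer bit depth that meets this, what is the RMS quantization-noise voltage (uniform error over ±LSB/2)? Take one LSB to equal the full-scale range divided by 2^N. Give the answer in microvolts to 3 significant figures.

174 µV

Range = 4.94 − (-4.94) = 9.88 V.
N ≥ (81.1 − 1.76)/6.02 = 13.179 → N_min = 14.
LSB = 9.88 V / 2^14 = 0.60303 mV.
RMS noise = LSB/√12 = 174 µV.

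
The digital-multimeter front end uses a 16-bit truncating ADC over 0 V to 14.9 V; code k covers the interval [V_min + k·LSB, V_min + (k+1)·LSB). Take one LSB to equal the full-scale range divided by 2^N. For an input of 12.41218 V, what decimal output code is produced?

Span = 14.9 V. LSB = 14.9 V / 2^16 ≈ 227.4 µV.
code = ⌊(V_in − V_min)/LSB⌋ = ⌊(V_in − V_min) × 2^16 / range⌋
     = ⌊(12.41218 − (0)) × 65536 / 14.9⌋ = ⌊12.41218 × 65536/14.9⌋
     = ⌊54593.599⌋ = 54593.

54593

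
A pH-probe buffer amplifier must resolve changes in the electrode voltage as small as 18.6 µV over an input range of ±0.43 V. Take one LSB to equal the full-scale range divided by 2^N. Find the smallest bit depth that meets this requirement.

16 bits

Span: 0.43 V − (-0.43 V) = 0.86 V.
Need 2^N ≥ 0.86 V / 18.6 µV = 46240 → N_min = 16.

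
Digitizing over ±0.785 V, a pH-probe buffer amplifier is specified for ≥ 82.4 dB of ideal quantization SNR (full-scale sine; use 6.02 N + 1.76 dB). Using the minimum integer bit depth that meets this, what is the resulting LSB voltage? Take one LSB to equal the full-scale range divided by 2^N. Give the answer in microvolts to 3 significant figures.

95.8 µV

Range = 0.785 − (-0.785) = 1.57 V.
N ≥ (82.4 − 1.76)/6.02 = 13.395 → N_min = 14.
Step size = 1.57/16384 V = 95.8 µV.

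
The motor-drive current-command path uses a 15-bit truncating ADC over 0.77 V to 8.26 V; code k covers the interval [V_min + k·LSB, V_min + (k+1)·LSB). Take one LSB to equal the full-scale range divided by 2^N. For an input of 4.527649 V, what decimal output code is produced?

16439

Span: 8.26 V − (0.77 V) = 7.49 V. LSB = 7.49 V / 2^15 ≈ 228.6 µV.
code = ⌊(V_in − V_min)/LSB⌋ = ⌊(V_in − V_min) × 2^15 / range⌋
     = ⌊(4.527649 − (0.77)) × 32768 / 7.49⌋ = ⌊3.757649 × 32768/7.49⌋
     = ⌊16439.338⌋ = 16439.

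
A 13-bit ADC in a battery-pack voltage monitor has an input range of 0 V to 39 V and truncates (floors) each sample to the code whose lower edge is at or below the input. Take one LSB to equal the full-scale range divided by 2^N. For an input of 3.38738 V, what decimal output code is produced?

Span = 39 V. LSB = 39 V / 2^13 ≈ 4.761 mV.
V_in − V_min = 3.38738 − (0) = 3.38738 V.
Divide by LSB: 3.38738 × 8192/39 = 711.5235.
Truncating gives code 711.

711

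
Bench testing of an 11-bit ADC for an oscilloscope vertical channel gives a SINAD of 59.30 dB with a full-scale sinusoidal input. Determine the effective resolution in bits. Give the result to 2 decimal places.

ENOB = (59.30 − 1.76)/6.02 = 9.5581 bits.

9.56 bits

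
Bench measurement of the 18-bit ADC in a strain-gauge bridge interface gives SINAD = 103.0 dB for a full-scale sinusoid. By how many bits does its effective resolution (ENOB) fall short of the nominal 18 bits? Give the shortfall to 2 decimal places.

Effective bits = (103.0 − 1.76)/6.02 = 16.8173.
Lost resolution: 18 − 16.8173 = 1.1827 bits.

1.18 bits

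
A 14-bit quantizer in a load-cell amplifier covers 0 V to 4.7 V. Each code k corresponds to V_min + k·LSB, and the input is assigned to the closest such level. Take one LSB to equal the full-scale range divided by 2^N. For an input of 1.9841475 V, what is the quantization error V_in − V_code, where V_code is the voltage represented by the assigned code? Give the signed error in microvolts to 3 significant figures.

−99.3 µV

Full-scale range = 4.7 V. LSB = 4.7 V / 2^14 ≈ 286.9 µV.
(V_in − V_min)/LSB = (1.9841475 − (0)) × 16384/4.7 = 6916.6538 → nearest code k = 6917.
Reconstructed level: 0 + 6917 × 4.7/16384 V = 1.9842468262 V.
Error = V_in − V_code = 1.9841475 − (1.9842468262) = −99.3 µV.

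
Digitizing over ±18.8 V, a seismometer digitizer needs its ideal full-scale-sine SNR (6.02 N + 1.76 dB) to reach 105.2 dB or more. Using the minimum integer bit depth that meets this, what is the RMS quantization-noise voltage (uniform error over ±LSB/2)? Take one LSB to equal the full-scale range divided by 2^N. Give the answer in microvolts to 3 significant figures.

Span: 18.8 V − (-18.8 V) = 37.6 V.
Required N = ⌈(105.2 − 1.76)/6.02⌉ = ⌈17.183⌉ = 18.
Step size = 37.6/262144 V = 143.43 µV.
RMS noise = LSB/√12 = 41.4 µV.

41.4 µV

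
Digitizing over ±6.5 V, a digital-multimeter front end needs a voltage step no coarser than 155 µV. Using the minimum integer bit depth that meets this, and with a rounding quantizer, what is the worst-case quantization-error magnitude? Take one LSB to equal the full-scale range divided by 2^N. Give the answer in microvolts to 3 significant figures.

Span: 6.5 V − (-6.5 V) = 13 V.
Required number of levels: 13/155 µV = 83871; smallest N with 2^N ≥ that is 17.
LSB = 13 V ÷ 2^17 = 13/131072 V = 99.182 µV.
Half an LSB is 49.6 µV.

49.6 µV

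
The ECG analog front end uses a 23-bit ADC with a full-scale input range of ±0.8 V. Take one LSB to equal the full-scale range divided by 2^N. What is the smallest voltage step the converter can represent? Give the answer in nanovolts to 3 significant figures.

191 nV

Range = 0.8 − (-0.8) = 1.6 V.
Number of codes = 2^23 = 8388608.
LSB = 1.6 V ÷ 2^23 = 1.6/8388608 V = 191 nV.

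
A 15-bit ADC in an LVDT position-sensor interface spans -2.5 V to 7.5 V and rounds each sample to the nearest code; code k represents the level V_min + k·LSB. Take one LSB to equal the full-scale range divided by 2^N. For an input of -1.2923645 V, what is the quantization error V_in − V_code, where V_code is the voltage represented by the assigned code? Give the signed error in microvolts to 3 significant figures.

+54.9 µV

Span: 7.5 V − (-2.5 V) = 10 V. LSB = 10 V / 2^15 ≈ 305.2 µV.
Position in LSBs: (-1.2923645 − (-2.5)) × 32768/10 = 3957.1800; rounding gives k = 3957.
Reconstructed level: -2.5 + 3957 × 10/32768 V = -1.2924194336 V.
Error = V_in − V_code = -1.2923645 − (-1.2924194336) = +54.9 µV.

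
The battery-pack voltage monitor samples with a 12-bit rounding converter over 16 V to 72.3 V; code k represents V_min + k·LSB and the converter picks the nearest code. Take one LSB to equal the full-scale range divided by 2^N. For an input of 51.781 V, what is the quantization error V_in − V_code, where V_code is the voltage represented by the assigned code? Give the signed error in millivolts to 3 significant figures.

Range = 72.3 − (16) = 56.3 V. LSB = 56.3 V / 2^12 ≈ 13.75 mV.
(V_in − V_min)/LSB = (51.781 − (16)) × 4096/56.3 = 2603.1790 → nearest code k = 2603.
V_code = V_min + k × range/2^12 = 16 + 2603 × 56.3/4096 = 51.77854004 V.
V_in − V_code = 51.781 − (51.77854004) = +2.46 mV.

+2.46 mV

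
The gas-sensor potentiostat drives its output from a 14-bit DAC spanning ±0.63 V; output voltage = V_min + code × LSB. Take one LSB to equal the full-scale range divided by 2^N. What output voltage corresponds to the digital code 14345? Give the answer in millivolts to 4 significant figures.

Full-scale range = 0.63 V − (-0.63 V) = 1.26 V. LSB = 1.26 V / 2^14.
V_out = V_min + code × LSB = -0.63 V + 14345 × 1.26 V / 16384
      = -0.63 V + 1.10319 V = 0.473192 V.

473.2 mV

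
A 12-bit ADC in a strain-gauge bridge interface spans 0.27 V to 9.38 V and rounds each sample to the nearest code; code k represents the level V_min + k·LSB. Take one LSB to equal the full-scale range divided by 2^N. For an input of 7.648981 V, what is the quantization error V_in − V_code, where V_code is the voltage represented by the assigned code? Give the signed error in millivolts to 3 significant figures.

−0.653 mV

The full-scale span is 9.38 − (0.27) = 9.11 V. LSB = 9.11 V / 2^12 ≈ 2.224 mV.
(V_in − V_min)/LSB = (7.648981 − (0.27)) × 4096/9.11 = 3317.7065 → nearest code k = 3318.
Reconstructed level: 0.27 + 3318 × 9.11/4096 V = 7.649633789 V.
e = 7.648981 − (7.649633789) = −0.653 mV.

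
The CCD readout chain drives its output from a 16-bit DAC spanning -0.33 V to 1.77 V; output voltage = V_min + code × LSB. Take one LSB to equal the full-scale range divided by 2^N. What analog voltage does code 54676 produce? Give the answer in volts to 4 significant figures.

Full-scale range = 1.77 V − (-0.33 V) = 2.1 V. LSB = 2.1 V / 2^16.
V_out = V_min + code × LSB = -0.33 V + 54676 × 2.1 V / 65536
      = -0.33 + 1.75201 = 1.42201 V.

1.422 V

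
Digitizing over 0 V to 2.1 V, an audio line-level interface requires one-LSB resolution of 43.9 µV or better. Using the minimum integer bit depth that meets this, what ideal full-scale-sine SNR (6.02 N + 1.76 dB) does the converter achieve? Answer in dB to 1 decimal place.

V_FS = 2.1 V.
Required number of levels: 2.1/43.9 µV = 47836; smallest N with 2^N ≥ that is 16.
SNR = 6.02 × 16 + 1.76 = 98.08 dB.

98.1 dB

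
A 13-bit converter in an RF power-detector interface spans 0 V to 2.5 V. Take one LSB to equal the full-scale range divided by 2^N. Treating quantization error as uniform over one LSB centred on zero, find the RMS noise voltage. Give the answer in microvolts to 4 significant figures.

Range is 2.5 V.
One LSB is 2.5 V / 8192 = 305.176 µV.
V_rms = LSB/√12 = 305.176 µV / √12 = 88.10 µV.

88.10 µV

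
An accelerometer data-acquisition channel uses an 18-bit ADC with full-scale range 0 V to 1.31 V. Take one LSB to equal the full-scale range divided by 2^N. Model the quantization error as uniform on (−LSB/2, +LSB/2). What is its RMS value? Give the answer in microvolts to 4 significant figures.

1.443 µV

Range is 1.31 V.
Step size = 1.31/262144 V = 4.99725 µV.
σ_q = LSB/√12 = 4.99725 µV/3.4641 = 1.443 µV.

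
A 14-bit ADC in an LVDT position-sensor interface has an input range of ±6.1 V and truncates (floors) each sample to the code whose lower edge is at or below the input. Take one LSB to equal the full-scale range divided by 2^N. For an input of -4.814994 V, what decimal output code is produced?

The full-scale span is 6.1 − (-6.1) = 12.2 V. LSB = 12.2 V / 2^14 ≈ 0.7446 mV.
(V_in − V_min) × 2^14/range = (-4.814994 − (-6.1)) × 16384/12.2 = 1725.700.
Floor → code = 1725.

1725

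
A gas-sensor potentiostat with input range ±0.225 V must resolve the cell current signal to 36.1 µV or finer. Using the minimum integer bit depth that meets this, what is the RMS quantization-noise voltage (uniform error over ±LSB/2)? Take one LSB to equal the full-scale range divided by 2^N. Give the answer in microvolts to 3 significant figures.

Span: 0.225 V − (-0.225 V) = 0.45 V.
Need 2^N ≥ 0.45 V / 36.1 µV = 12470 → N_min = 14.
LSB = 0.45 V ÷ 2^14 = 0.45/16384 V = 27.466 µV.
V_rms = LSB/√12 = 7.93 µV.

7.93 µV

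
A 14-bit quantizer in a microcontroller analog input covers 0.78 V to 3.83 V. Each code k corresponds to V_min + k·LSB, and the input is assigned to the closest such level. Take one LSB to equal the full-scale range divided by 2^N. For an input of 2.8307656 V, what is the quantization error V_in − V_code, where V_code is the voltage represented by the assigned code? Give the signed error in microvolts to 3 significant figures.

Range = 3.83 − (0.78) = 3.05 V. LSB = 3.05 V / 2^14 ≈ 186.2 µV.
(2.8307656 − (0.78)) / LSB = 2.0507656 × 16384/3.05 = 11016.3094. Nearest integer: k = 11016.
Reconstructed level: 0.78 + 11016 × 3.05/16384 V = 2.8307080078 V.
Error = V_in − V_code = 2.8307656 − (2.8307080078) = +57.6 µV.

+57.6 µV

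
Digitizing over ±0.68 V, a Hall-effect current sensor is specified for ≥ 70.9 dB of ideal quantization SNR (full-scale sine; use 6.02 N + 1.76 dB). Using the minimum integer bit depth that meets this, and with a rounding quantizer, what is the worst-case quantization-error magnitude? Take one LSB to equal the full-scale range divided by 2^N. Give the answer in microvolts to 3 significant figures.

166 µV

The full-scale span is 0.68 − (-0.68) = 1.36 V.
Solving 6.02 N ≥ 70.9 − 1.76: N ≥ 11.485. Round up → N = 12.
One LSB is 1.36 V / 4096 = 332.03 µV.
Max error for round-to-nearest is LSB/2 = 166 µV.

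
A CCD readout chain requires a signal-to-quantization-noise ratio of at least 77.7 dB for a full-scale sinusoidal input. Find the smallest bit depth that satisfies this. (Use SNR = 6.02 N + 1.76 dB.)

6.02 N + 1.76 ≥ 77.7 gives N ≥ 12.615, so the minimum integer is 13.

13 bits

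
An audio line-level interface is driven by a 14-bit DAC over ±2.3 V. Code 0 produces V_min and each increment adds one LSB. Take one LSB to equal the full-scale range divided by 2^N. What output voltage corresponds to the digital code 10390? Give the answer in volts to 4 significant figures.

The full-scale span is 2.3 − (-2.3) = 4.6 V. LSB = 4.6 V / 2^14.
V_out = -2.3 + 10390 × (4.6/16384) V
      = -2.3 + 2.91711 = 0.617114 V.

0.6171 V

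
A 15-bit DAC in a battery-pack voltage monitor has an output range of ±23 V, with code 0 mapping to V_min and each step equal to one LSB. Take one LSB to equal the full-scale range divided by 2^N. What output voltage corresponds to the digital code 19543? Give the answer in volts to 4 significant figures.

4.435 V

Range = 23 − (-23) = 46 V. LSB = 46 V / 2^15.
V_out = V_min + code × LSB = -23 V + 19543 × 46 V / 32768
      = -23 V + 27.4346 V = 4.43463 V.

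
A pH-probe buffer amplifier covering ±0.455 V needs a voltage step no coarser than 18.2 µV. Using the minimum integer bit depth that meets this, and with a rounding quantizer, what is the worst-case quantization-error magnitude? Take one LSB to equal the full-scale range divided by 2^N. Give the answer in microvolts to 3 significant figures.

6.94 µV

The full-scale span is 0.455 − (-0.455) = 0.91 V.
Need 2^N ≥ 0.91 V / 18.2 µV = 50000 → N_min = 16.
Step size = 0.91/65536 V = 13.885 µV.
Half an LSB is 6.94 µV.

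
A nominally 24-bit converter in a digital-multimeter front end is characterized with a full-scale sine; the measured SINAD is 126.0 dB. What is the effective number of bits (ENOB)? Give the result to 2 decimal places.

(126.0 − 1.76) / 6.02 = 124.24/6.02 = 20.6379 effective bits.

20.64 bits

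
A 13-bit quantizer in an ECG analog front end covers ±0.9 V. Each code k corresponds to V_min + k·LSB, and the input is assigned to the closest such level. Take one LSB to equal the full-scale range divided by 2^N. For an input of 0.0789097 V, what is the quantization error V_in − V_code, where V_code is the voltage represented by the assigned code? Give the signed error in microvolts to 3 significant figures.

Span: 0.9 V − (-0.9 V) = 1.8 V. LSB = 1.8 V / 2^13 ≈ 219.7 µV.
Position in LSBs: (0.0789097 − (-0.9)) × 8192/1.8 = 4455.1268; rounding gives k = 4455.
Reconstructed level: -0.9 + 4455 × 1.8/8192 V = 0.07888183594 V.
V_in − V_code = 0.0789097 − (0.07888183594) = +27.9 µV.

+27.9 µV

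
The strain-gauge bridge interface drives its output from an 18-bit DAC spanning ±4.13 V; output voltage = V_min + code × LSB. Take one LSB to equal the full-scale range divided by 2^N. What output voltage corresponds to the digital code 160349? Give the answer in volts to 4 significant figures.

0.9225 V

The full-scale span is 4.13 − (-4.13) = 8.26 V. LSB = 8.26 V / 2^18.
V_out = -4.13 + 160349 × (8.26/262144) V
      = -4.13 V + 5.05250 V = 0.922501 V.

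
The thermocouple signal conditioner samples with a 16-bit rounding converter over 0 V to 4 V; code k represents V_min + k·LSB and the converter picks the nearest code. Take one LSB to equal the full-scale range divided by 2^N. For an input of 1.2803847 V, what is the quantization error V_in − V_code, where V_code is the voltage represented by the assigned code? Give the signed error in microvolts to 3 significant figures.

Full-scale range = 4 V. LSB = 4 V / 2^16 ≈ 61.04 µV.
Position in LSBs: (1.2803847 − (0)) × 65536/4 = 20977.8229; rounding gives k = 20978.
V_code = 0 + (20978/65536) × 4 = 1.2803955078 V.
Error = V_in − V_code = 1.2803847 − (1.2803955078) = −10.8 µV.

−10.8 µV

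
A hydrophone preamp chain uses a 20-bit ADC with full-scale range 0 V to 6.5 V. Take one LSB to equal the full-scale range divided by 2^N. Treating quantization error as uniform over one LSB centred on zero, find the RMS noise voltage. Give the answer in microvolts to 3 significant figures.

1.79 µV

Span = 6.5 V.
LSB = 6.5 V ÷ 2^20 = 6.5/1048576 V = 6.1989 µV.
RMS of a uniform error over width LSB is LSB/√12 = 1.79 µV.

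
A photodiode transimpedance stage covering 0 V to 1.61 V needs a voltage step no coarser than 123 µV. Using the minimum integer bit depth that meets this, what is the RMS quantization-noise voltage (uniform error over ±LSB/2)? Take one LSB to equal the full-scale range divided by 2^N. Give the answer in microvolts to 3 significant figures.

Range is 1.61 V.
Required number of levels: 1.61/123 µV = 13089; smallest N with 2^N ≥ that is 14.
One LSB is 1.61 V / 16384 = 98.267 µV.
σ_q = LSB/√12 = 98.267 µV/3.4641 = 28.4 µV.

28.4 µV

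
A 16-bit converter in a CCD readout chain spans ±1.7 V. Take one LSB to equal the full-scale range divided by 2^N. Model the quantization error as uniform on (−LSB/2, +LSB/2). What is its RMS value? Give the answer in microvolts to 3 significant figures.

Span: 1.7 V − (-1.7 V) = 3.4 V.
LSB = 3.4 V ÷ 2^16 = 3.4/65536 V = 51.880 µV.
V_rms = LSB/√12 = 51.880 µV / √12 = 15.0 µV.

15.0 µV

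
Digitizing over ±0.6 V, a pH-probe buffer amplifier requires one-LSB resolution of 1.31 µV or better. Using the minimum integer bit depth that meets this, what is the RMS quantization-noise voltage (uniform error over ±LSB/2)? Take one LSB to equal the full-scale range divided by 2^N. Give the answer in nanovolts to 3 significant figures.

Span: 0.6 V − (-0.6 V) = 1.2 V.
Required number of levels: 1.2/1.31 µV = 916030; smallest N with 2^N ≥ that is 20.
LSB = 1.2 V / 2^20 = 1.1444 µV.
RMS noise = LSB/√12 = 330 nV.

330 nV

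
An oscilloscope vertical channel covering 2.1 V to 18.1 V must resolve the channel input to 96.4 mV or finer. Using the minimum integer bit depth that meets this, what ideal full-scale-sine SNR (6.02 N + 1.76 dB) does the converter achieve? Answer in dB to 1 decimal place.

Span: 18.1 V − (2.1 V) = 16 V.
16 V / 96.4 mV = 166.0. Since 2^7 = 128 and 2^8 = 256, N = 8.
Ideal SNR at N = 8: 6.02·8 + 1.76 = 49.9 dB.

49.9 dB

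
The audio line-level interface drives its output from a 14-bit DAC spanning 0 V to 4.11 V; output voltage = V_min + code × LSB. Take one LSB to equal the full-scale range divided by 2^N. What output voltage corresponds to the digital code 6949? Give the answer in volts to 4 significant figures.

Full-scale range = 4.11 V. LSB = 4.11 V / 2^14.
Output = V_min + (6949/16384) × range = 0 + 0.424133 × 4.11 V
      = 0 V + 1.74319 V = 1.74319 V.

1.743 V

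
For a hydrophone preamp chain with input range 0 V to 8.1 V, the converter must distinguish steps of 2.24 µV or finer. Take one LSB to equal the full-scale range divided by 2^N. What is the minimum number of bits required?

V_FS = 8.1 V.
Required number of levels: 8.1/2.24 µV = 3.6161e6; smallest N with 2^N ≥ that is 22.

22 bits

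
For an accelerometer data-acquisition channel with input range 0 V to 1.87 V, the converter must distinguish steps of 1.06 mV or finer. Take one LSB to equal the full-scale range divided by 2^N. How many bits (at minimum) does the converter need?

11 bits

Span = 1.87 V.
1.87 V / 1.06 mV = 1764. Since 2^10 = 1024 and 2^11 = 2048, N = 11.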